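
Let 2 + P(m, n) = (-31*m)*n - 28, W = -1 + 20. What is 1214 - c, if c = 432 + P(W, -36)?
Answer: -20392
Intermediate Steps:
W = 19
P(m, n) = -30 - 31*m*n (P(m, n) = -2 + ((-31*m)*n - 28) = -2 + (-31*m*n - 28) = -2 + (-28 - 31*m*n) = -30 - 31*m*n)
c = 21606 (c = 432 + (-30 - 31*19*(-36)) = 432 + (-30 + 21204) = 432 + 21174 = 21606)
1214 - c = 1214 - 1*21606 = 1214 - 21606 = -20392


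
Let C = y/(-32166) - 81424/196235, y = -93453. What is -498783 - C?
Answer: -1049460468345967/2104031670 ≈ -4.9879e+5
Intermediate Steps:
C = 5239888357/2104031670 (C = -93453/(-32166) - 81424/196235 = -93453*(-1/32166) - 81424*1/196235 = 31151/10722 - 81424/196235 = 5239888357/2104031670 ≈ 2.4904)
-498783 - C = -498783 - 1*5239888357/2104031670 = -498783 - 5239888357/2104031670 = -1049460468345967/2104031670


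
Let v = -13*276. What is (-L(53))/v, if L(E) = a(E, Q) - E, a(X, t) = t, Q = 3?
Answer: -25/1794 ≈ -0.013935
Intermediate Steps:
L(E) = 3 - E
v = -3588
(-L(53))/v = -(3 - 1*53)/(-3588) = -(3 - 53)*(-1/3588) = -1*(-50)*(-1/3588) = 50*(-1/3588) = -25/1794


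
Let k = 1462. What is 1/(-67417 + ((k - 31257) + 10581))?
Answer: -1/86631 ≈ -1.1543e-5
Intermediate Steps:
1/(-67417 + ((k - 31257) + 10581)) = 1/(-67417 + ((1462 - 31257) + 10581)) = 1/(-67417 + (-29795 + 10581)) = 1/(-67417 - 19214) = 1/(-86631) = -1/86631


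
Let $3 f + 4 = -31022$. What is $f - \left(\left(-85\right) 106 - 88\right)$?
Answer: $-1244$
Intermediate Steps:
$f = -10342$ ($f = - \frac{4}{3} + \frac{1}{3} \left(-31022\right) = - \frac{4}{3} - \frac{31022}{3} = -10342$)
$f - \left(\left(-85\right) 106 - 88\right) = -10342 - \left(\left(-85\right) 106 - 88\right) = -10342 - \left(-9010 - 88\right) = -10342 - -9098 = -10342 + 9098 = -1244$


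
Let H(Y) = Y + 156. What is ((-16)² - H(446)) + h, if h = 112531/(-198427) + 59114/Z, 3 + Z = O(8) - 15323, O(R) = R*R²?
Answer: -515231504950/1469748789 ≈ -350.56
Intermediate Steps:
H(Y) = 156 + Y
O(R) = R³
Z = -14814 (Z = -3 + (8³ - 15323) = -3 + (512 - 15323) = -3 - 14811 = -14814)
h = -6698423956/1469748789 (h = 112531/(-198427) + 59114/(-14814) = 112531*(-1/198427) + 59114*(-1/14814) = -112531/198427 - 29557/7407 = -6698423956/1469748789 ≈ -4.5575)
((-16)² - H(446)) + h = ((-16)² - (156 + 446)) - 6698423956/1469748789 = (256 - 1*602) - 6698423956/1469748789 = (256 - 602) - 6698423956/1469748789 = -346 - 6698423956/1469748789 = -515231504950/1469748789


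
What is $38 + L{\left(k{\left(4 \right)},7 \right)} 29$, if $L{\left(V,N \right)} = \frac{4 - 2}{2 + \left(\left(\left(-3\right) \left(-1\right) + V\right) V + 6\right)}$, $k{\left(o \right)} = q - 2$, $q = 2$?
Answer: $\frac{181}{4} \approx 45.25$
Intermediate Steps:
$k{\left(o \right)} = 0$ ($k{\left(o \right)} = 2 - 2 = 0$)
$L{\left(V,N \right)} = \frac{2}{8 + V \left(3 + V\right)}$ ($L{\left(V,N \right)} = \frac{2}{2 + \left(\left(3 + V\right) V + 6\right)} = \frac{2}{2 + \left(V \left(3 + V\right) + 6\right)} = \frac{2}{2 + \left(6 + V \left(3 + V\right)\right)} = \frac{2}{8 + V \left(3 + V\right)}$)
$38 + L{\left(k{\left(4 \right)},7 \right)} 29 = 38 + \frac{2}{8 + 0^{2} + 3 \cdot 0} \cdot 29 = 38 + \frac{2}{8 + 0 + 0} \cdot 29 = 38 + \frac{2}{8} \cdot 29 = 38 + 2 \cdot \frac{1}{8} \cdot 29 = 38 + \frac{1}{4} \cdot 29 = 38 + \frac{29}{4} = \frac{181}{4}$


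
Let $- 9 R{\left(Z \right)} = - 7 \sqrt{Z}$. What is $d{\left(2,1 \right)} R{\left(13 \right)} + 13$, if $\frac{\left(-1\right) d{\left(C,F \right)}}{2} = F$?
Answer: $13 - \frac{14 \sqrt{13}}{9} \approx 7.3914$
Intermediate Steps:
$R{\left(Z \right)} = \frac{7 \sqrt{Z}}{9}$ ($R{\left(Z \right)} = - \frac{\left(-7\right) \sqrt{Z}}{9} = \frac{7 \sqrt{Z}}{9}$)
$d{\left(C,F \right)} = - 2 F$
$d{\left(2,1 \right)} R{\left(13 \right)} + 13 = \left(-2\right) 1 \frac{7 \sqrt{13}}{9} + 13 = - 2 \frac{7 \sqrt{13}}{9} + 13 = - \frac{14 \sqrt{13}}{9} + 13 = 13 - \frac{14 \sqrt{13}}{9}$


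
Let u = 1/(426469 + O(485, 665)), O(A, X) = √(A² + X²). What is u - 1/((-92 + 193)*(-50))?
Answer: 184028798961/918469409080550 - 5*√27098/181875130511 ≈ 0.00020036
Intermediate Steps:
u = 1/(426469 + 5*√27098) (u = 1/(426469 + √(485² + 665²)) = 1/(426469 + √(235225 + 442225)) = 1/(426469 + √677450) = 1/(426469 + 5*√27098) ≈ 2.3403e-6)
u - 1/((-92 + 193)*(-50)) = (426469/181875130511 - 5*√27098/181875130511) - 1/((-92 + 193)*(-50)) = (426469/181875130511 - 5*√27098/181875130511) - 1/(101*(-50)) = (426469/181875130511 - 5*√27098/181875130511) - 1/(-5050) = (426469/181875130511 - 5*√27098/181875130511) - 1*(-1/5050) = (426469/181875130511 - 5*√27098/181875130511) + 1/5050 = 184028798961/918469409080550 - 5*√27098/181875130511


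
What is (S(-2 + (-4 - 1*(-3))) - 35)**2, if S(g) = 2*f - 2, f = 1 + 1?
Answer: 1089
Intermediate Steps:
f = 2
S(g) = 2 (S(g) = 2*2 - 2 = 4 - 2 = 2)
(S(-2 + (-4 - 1*(-3))) - 35)**2 = (2 - 35)**2 = (-33)**2 = 1089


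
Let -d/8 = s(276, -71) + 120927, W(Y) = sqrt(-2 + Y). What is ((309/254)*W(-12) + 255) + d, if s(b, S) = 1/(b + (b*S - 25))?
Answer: -18709729537/19345 + 309*I*sqrt(14)/254 ≈ -9.6716e+5 + 4.5519*I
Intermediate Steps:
s(b, S) = 1/(-25 + b + S*b) (s(b, S) = 1/(b + (S*b - 25)) = 1/(b + (-25 + S*b)) = 1/(-25 + b + S*b))
d = -18714662512/19345 (d = -8*(1/(-25 + 276 - 71*276) + 120927) = -8*(1/(-25 + 276 - 19596) + 120927) = -8*(1/(-19345) + 120927) = -8*(-1/19345 + 120927) = -8*2339332814/19345 = -18714662512/19345 ≈ -9.6742e+5)
((309/254)*W(-12) + 255) + d = ((309/254)*sqrt(-2 - 12) + 255) - 18714662512/19345 = ((309*(1/254))*sqrt(-14) + 255) - 18714662512/19345 = (309*(I*sqrt(14))/254 + 255) - 18714662512/19345 = (309*I*sqrt(14)/254 + 255) - 18714662512/19345 = (255 + 309*I*sqrt(14)/254) - 18714662512/19345 = -18709729537/19345 + 309*I*sqrt(14)/254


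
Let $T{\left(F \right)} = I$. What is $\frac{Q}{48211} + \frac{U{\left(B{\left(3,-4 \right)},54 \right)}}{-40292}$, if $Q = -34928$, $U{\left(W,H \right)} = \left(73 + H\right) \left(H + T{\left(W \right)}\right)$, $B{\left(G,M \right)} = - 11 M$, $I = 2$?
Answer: $- \frac{1689378}{1875017} \approx -0.90099$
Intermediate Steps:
$T{\left(F \right)} = 2$
$U{\left(W,H \right)} = \left(2 + H\right) \left(73 + H\right)$ ($U{\left(W,H \right)} = \left(73 + H\right) \left(H + 2\right) = \left(73 + H\right) \left(2 + H\right) = \left(2 + H\right) \left(73 + H\right)$)
$\frac{Q}{48211} + \frac{U{\left(B{\left(3,-4 \right)},54 \right)}}{-40292} = - \frac{34928}{48211} + \frac{146 + 54^{2} + 75 \cdot 54}{-40292} = \left(-34928\right) \frac{1}{48211} + \left(146 + 2916 + 4050\right) \left(- \frac{1}{40292}\right) = - \frac{944}{1303} + 7112 \left(- \frac{1}{40292}\right) = - \frac{944}{1303} - \frac{254}{1439} = - \frac{1689378}{1875017}$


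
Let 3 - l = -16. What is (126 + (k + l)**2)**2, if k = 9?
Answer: 828100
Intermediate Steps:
l = 19 (l = 3 - 1*(-16) = 3 + 16 = 19)
(126 + (k + l)**2)**2 = (126 + (9 + 19)**2)**2 = (126 + 28**2)**2 = (126 + 784)**2 = 910**2 = 828100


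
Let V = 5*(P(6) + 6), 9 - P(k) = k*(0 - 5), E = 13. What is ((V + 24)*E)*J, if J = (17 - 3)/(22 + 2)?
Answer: 7553/4 ≈ 1888.3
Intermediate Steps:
P(k) = 9 + 5*k (P(k) = 9 - k*(0 - 5) = 9 - k*(-5) = 9 - (-5)*k = 9 + 5*k)
J = 7/12 (J = 14/24 = 14*(1/24) = 7/12 ≈ 0.58333)
V = 225 (V = 5*((9 + 5*6) + 6) = 5*((9 + 30) + 6) = 5*(39 + 6) = 5*45 = 225)
((V + 24)*E)*J = ((225 + 24)*13)*(7/12) = (249*13)*(7/12) = 3237*(7/12) = 7553/4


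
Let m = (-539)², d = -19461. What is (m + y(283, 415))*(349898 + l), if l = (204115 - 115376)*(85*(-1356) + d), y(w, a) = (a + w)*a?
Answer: -6935984353651911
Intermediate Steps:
m = 290521
y(w, a) = a*(a + w)
l = -11955006819 (l = (204115 - 115376)*(85*(-1356) - 19461) = 88739*(-115260 - 19461) = 88739*(-134721) = -11955006819)
(m + y(283, 415))*(349898 + l) = (290521 + 415*(415 + 283))*(349898 - 11955006819) = (290521 + 415*698)*(-11954656921) = (290521 + 289670)*(-11954656921) = 580191*(-11954656921) = -6935984353651911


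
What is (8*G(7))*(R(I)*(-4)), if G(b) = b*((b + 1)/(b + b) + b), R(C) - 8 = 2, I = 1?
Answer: -16960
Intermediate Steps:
R(C) = 10 (R(C) = 8 + 2 = 10)
G(b) = b*(b + (1 + b)/(2*b)) (G(b) = b*((1 + b)/((2*b)) + b) = b*((1 + b)*(1/(2*b)) + b) = b*((1 + b)/(2*b) + b) = b*(b + (1 + b)/(2*b)))
(8*G(7))*(R(I)*(-4)) = (8*(½ + 7² + (½)*7))*(10*(-4)) = (8*(½ + 49 + 7/2))*(-40) = (8*53)*(-40) = 424*(-40) = -16960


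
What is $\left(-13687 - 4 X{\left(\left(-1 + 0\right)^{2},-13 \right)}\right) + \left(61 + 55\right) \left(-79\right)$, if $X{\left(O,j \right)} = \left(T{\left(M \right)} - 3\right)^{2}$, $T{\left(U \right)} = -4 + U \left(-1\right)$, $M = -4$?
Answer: $-22887$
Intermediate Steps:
$T{\left(U \right)} = -4 - U$
$X{\left(O,j \right)} = 9$ ($X{\left(O,j \right)} = \left(\left(-4 - -4\right) - 3\right)^{2} = \left(\left(-4 + 4\right) - 3\right)^{2} = \left(0 - 3\right)^{2} = \left(-3\right)^{2} = 9$)
$\left(-13687 - 4 X{\left(\left(-1 + 0\right)^{2},-13 \right)}\right) + \left(61 + 55\right) \left(-79\right) = \left(-13687 - 36\right) + \left(61 + 55\right) \left(-79\right) = \left(-13687 - 36\right) + 116 \left(-79\right) = -13723 - 9164 = -22887$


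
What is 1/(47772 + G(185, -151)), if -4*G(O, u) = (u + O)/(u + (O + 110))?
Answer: 288/13758319 ≈ 2.0933e-5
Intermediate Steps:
G(O, u) = -(O + u)/(4*(110 + O + u)) (G(O, u) = -(u + O)/(4*(u + (O + 110))) = -(O + u)/(4*(u + (110 + O))) = -(O + u)/(4*(110 + O + u)))
1/(47772 + G(185, -151)) = 1/(47772 + (-1*185 - 1*(-151))/(4*(110 + 185 - 151))) = 1/(47772 + (¼)*(-185 + 151)/144) = 1/(47772 + (¼)*(1/144)*(-34)) = 1/(47772 - 17/288) = 1/(13758319/288) = 288/13758319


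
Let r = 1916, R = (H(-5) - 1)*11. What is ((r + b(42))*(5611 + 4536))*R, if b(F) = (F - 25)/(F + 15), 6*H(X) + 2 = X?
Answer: -158493572809/342 ≈ -4.6343e+8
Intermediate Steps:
H(X) = -1/3 + X/6
b(F) = (-25 + F)/(15 + F)
R = -143/6 (R = ((-1/3 + (1/6)*(-5)) - 1)*11 = ((-1/3 - 5/6) - 1)*11 = (-7/6 - 1)*11 = -13/6*11 = -143/6 ≈ -23.833)
((r + b(42))*(5611 + 4536))*R = ((1916 + (-25 + 42)/(15 + 42))*(5611 + 4536))*(-143/6) = ((1916 + 17/57)*10147)*(-143/6) = ((109229/57)*10147)*(-143/6) = (1108346663/57)*(-143/6) = -158493572809/342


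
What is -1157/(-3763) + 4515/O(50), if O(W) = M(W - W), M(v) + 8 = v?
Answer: -16980689/30104 ≈ -564.07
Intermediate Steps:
M(v) = -8 + v
O(W) = -8 (O(W) = -8 + (W - W) = -8 + 0 = -8)
-1157/(-3763) + 4515/O(50) = -1157/(-3763) + 4515/(-8) = -1157*(-1/3763) + 4515*(-1/8) = 1157/3763 - 4515/8 = -16980689/30104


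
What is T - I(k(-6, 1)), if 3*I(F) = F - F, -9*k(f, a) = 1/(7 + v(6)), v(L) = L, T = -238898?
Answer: -238898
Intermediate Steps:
k(f, a) = -1/117 (k(f, a) = -1/(9*(7 + 6)) = -⅑/13 = -⅑*1/13 = -1/117)
I(F) = 0 (I(F) = (F - F)/3 = (⅓)*0 = 0)
T - I(k(-6, 1)) = -238898 - 1*0 = -238898 + 0 = -238898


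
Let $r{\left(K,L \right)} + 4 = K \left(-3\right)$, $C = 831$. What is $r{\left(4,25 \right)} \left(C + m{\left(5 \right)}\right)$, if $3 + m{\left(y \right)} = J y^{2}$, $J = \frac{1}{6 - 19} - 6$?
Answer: $- \frac{140624}{13} \approx -10817.0$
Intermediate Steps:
$r{\left(K,L \right)} = -4 - 3 K$ ($r{\left(K,L \right)} = -4 + K \left(-3\right) = -4 - 3 K$)
$J = - \frac{79}{13}$ ($J = \frac{1}{-13} - 6 = - \frac{1}{13} - 6 = - \frac{79}{13} \approx -6.0769$)
$m{\left(y \right)} = -3 - \frac{79 y^{2}}{13}$
$r{\left(4,25 \right)} \left(C + m{\left(5 \right)}\right) = \left(-4 - 12\right) \left(831 - \left(3 + \frac{79 \cdot 5^{2}}{13}\right)\right) = \left(-4 - 12\right) \left(831 - \frac{2014}{13}\right) = - 16 \left(831 - \frac{2014}{13}\right) = \left(-16\right) \frac{8789}{13} = - \frac{140624}{13}$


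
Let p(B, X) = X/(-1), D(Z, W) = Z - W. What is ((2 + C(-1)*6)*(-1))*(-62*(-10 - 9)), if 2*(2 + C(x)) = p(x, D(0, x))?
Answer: 15314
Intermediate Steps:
p(B, X) = -X (p(B, X) = X*(-1) = -X)
C(x) = -2 + x/2 (C(x) = -2 + (-(0 - x))/2 = -2 + (-(-1)*x)/2 = -2 + x/2)
((2 + C(-1)*6)*(-1))*(-62*(-10 - 9)) = ((2 + (-2 + (1/2)*(-1))*6)*(-1))*(-62*(-10 - 9)) = ((2 + (-2 - 1/2)*6)*(-1))*(-62*(-19)) = ((2 - 5/2*6)*(-1))*1178 = ((2 - 15)*(-1))*1178 = -13*(-1)*1178 = 13*1178 = 15314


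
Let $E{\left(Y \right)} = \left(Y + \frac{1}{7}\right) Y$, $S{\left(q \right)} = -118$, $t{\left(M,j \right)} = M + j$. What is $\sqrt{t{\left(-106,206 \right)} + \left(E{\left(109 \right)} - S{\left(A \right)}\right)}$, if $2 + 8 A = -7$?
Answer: $\frac{\sqrt{593614}}{7} \approx 110.07$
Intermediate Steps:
$A = - \frac{9}{8}$ ($A = - \frac{1}{4} + \frac{1}{8} \left(-7\right) = - \frac{1}{4} - \frac{7}{8} = - \frac{9}{8} \approx -1.125$)
$E{\left(Y \right)} = Y \left(\frac{1}{7} + Y\right)$ ($E{\left(Y \right)} = \left(Y + \frac{1}{7}\right) Y = \left(\frac{1}{7} + Y\right) Y = Y \left(\frac{1}{7} + Y\right)$)
$\sqrt{t{\left(-106,206 \right)} + \left(E{\left(109 \right)} - S{\left(A \right)}\right)} = \sqrt{\left(-106 + 206\right) - \left(-118 - 109 \left(\frac{1}{7} + 109\right)\right)} = \sqrt{100 + \left(109 \cdot \frac{764}{7} + 118\right)} = \sqrt{100 + \left(\frac{83276}{7} + 118\right)} = \sqrt{100 + \frac{84102}{7}} = \sqrt{\frac{84802}{7}} = \frac{\sqrt{593614}}{7}$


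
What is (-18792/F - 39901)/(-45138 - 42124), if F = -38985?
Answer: 518507231/1133969690 ≈ 0.45725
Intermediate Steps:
(-18792/F - 39901)/(-45138 - 42124) = (-18792/(-38985) - 39901)/(-45138 - 42124) = (-18792*(-1/38985) - 39901)/(-87262) = (6264/12995 - 39901)*(-1/87262) = -518507231/12995*(-1/87262) = 518507231/1133969690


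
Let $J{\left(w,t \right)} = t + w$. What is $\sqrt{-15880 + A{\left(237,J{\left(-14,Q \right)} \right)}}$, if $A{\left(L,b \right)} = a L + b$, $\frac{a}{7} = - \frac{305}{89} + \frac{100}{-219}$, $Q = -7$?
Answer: $\frac{2 i \sqrt{235789338401}}{6497} \approx 149.48 i$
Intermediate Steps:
$a = - \frac{529865}{19491}$ ($a = 7 \left(- \frac{305}{89} + \frac{100}{-219}\right) = 7 \left(\left(-305\right) \frac{1}{89} + 100 \left(- \frac{1}{219}\right)\right) = 7 \left(- \frac{305}{89} - \frac{100}{219}\right) = 7 \left(- \frac{75695}{19491}\right) = - \frac{529865}{19491} \approx -27.185$)
$A{\left(L,b \right)} = b - \frac{529865 L}{19491}$ ($A{\left(L,b \right)} = - \frac{529865 L}{19491} + b = b - \frac{529865 L}{19491}$)
$\sqrt{-15880 + A{\left(237,J{\left(-14,Q \right)} \right)}} = \sqrt{-15880 - \frac{41995772}{6497}} = \sqrt{- \frac{145168132}{6497}} = \frac{2 i \sqrt{235789338401}}{6497}$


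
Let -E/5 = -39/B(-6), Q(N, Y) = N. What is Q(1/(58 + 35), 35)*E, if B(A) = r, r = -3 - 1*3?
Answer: -65/186 ≈ -0.34946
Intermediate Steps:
r = -6 (r = -3 - 3 = -6)
B(A) = -6
E = -65/2 (E = -(-195)/(-6) = -(-195)*(-1)/6 = -5*13/2 = -65/2 ≈ -32.500)
Q(1/(58 + 35), 35)*E = -65/2/(58 + 35) = -65/2/93 = (1/93)*(-65/2) = -65/186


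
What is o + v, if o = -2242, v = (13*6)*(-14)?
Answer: -3334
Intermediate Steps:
v = -1092 (v = 78*(-14) = -1092)
o + v = -2242 - 1092 = -3334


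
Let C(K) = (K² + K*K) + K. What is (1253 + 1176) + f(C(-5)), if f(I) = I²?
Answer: 4454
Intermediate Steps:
C(K) = K + 2*K² (C(K) = (K² + K²) + K = 2*K² + K = K + 2*K²)
(1253 + 1176) + f(C(-5)) = (1253 + 1176) + (-5*(1 + 2*(-5)))² = 2429 + (-5*(1 - 10))² = 2429 + (-5*(-9))² = 2429 + 45² = 2429 + 2025 = 4454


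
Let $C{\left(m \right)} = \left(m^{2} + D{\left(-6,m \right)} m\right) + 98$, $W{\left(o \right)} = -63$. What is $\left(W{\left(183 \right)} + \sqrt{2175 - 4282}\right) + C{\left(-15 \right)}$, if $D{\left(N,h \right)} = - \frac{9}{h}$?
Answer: $251 + 7 i \sqrt{43} \approx 251.0 + 45.902 i$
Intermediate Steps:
$C{\left(m \right)} = 89 + m^{2}$ ($C{\left(m \right)} = \left(m^{2} + - \frac{9}{m} m\right) + 98 = \left(m^{2} - 9\right) + 98 = \left(-9 + m^{2}\right) + 98 = 89 + m^{2}$)
$\left(W{\left(183 \right)} + \sqrt{2175 - 4282}\right) + C{\left(-15 \right)} = \left(-63 + \sqrt{2175 - 4282}\right) + \left(89 + \left(-15\right)^{2}\right) = \left(-63 + \sqrt{-2107}\right) + \left(89 + 225\right) = \left(-63 + 7 i \sqrt{43}\right) + 314 = 251 + 7 i \sqrt{43}$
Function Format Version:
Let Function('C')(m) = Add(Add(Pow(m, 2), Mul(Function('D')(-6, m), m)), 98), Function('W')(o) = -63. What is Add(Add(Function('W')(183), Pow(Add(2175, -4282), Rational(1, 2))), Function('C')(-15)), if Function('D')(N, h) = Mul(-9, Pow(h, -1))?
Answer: Add(251, Mul(7, I, Pow(43, Rational(1, 2)))) ≈ Add(251.00, Mul(45.902, I))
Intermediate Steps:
Function('C')(m) = Add(89, Pow(m, 2)) (Function('C')(m) = Add(Add(Pow(m, 2), Mul(Mul(-9, Pow(m, -1)), m)), 98) = Add(Add(Pow(m, 2), -9), 98) = Add(Add(-9, Pow(m, 2)), 98) = Add(89, Pow(m, 2)))
Add(Add(Function('W')(183), Pow(Add(2175, -4282), Rational(1, 2))), Function('C')(-15)) = Add(Add(-63, Pow(Add(2175, -4282), Rational(1, 2))), Add(89, Pow(-15, 2))) = Add(Add(-63, Pow(-2107, Rational(1, 2))), Add(89, 225)) = Add(Add(-63, Mul(7, I, Pow(43, Rational(1, 2)))), 314) = Add(251, Mul(7, I, Pow(43, Rational(1, 2))))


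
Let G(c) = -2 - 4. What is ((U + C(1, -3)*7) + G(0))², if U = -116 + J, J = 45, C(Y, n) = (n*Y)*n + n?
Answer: 1225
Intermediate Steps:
C(Y, n) = n + Y*n² (C(Y, n) = (Y*n)*n + n = Y*n² + n = n + Y*n²)
U = -71 (U = -116 + 45 = -71)
G(c) = -6
((U + C(1, -3)*7) + G(0))² = ((-71 - 3*(1 + 1*(-3))*7) - 6)² = ((-71 - 3*(1 - 3)*7) - 6)² = ((-71 - 3*(-2)*7) - 6)² = ((-71 + 6*7) - 6)² = ((-71 + 42) - 6)² = (-29 - 6)² = (-35)² = 1225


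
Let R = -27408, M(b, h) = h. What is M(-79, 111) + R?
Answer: -27297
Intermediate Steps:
M(-79, 111) + R = 111 - 27408 = -27297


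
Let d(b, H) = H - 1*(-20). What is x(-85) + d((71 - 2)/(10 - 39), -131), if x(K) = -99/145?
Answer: -16194/145 ≈ -111.68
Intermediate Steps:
x(K) = -99/145 (x(K) = -99*1/145 = -99/145)
d(b, H) = 20 + H (d(b, H) = H + 20 = 20 + H)
x(-85) + d((71 - 2)/(10 - 39), -131) = -99/145 + (20 - 131) = -99/145 - 111 = -16194/145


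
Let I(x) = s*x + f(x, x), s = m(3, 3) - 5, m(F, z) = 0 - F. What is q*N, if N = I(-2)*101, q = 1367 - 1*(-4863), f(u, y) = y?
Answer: 8809220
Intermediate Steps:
m(F, z) = -F
q = 6230 (q = 1367 + 4863 = 6230)
s = -8 (s = -1*3 - 5 = -3 - 5 = -8)
I(x) = -7*x (I(x) = -8*x + x = -7*x)
N = 1414 (N = -7*(-2)*101 = 14*101 = 1414)
q*N = 6230*1414 = 8809220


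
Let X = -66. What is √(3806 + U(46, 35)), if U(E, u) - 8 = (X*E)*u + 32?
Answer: 13*I*√606 ≈ 320.02*I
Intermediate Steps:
U(E, u) = 40 - 66*E*u (U(E, u) = 8 + ((-66*E)*u + 32) = 8 + (-66*E*u + 32) = 8 + (32 - 66*E*u) = 40 - 66*E*u)
√(3806 + U(46, 35)) = √(3806 + (40 - 66*46*35)) = √(3806 + (40 - 106260)) = √(3806 - 106220) = √(-102414) = 13*I*√606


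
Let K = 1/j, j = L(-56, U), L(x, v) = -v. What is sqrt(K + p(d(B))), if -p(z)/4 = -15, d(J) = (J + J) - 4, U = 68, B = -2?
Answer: sqrt(69343)/34 ≈ 7.7450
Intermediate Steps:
d(J) = -4 + 2*J (d(J) = 2*J - 4 = -4 + 2*J)
j = -68 (j = -1*68 = -68)
p(z) = 60 (p(z) = -4*(-15) = 60)
K = -1/68 (K = 1/(-68) = -1/68 ≈ -0.014706)
sqrt(K + p(d(B))) = sqrt(-1/68 + 60) = sqrt(4079/68) = sqrt(69343)/34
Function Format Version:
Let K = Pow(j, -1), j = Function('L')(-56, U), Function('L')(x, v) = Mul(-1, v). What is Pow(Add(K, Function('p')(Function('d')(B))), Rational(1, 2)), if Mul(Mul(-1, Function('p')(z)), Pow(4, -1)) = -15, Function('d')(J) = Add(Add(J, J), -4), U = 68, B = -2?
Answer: Mul(Rational(1, 34), Pow(69343, Rational(1, 2))) ≈ 7.7450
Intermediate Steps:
Function('d')(J) = Add(-4, Mul(2, J)) (Function('d')(J) = Add(Mul(2, J), -4) = Add(-4, Mul(2, J)))
j = -68 (j = Mul(-1, 68) = -68)
Function('p')(z) = 60 (Function('p')(z) = Mul(-4, -15) = 60)
K = Rational(-1, 68) (K = Pow(-68, -1) = Rational(-1, 68) ≈ -0.014706)
Pow(Add(K, Function('p')(Function('d')(B))), Rational(1, 2)) = Pow(Add(Rational(-1, 68), 60), Rational(1, 2)) = Pow(Rational(4079, 68), Rational(1, 2)) = Mul(Rational(1, 34), Pow(69343, Rational(1, 2)))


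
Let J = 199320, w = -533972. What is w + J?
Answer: -334652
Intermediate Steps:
w + J = -533972 + 199320 = -334652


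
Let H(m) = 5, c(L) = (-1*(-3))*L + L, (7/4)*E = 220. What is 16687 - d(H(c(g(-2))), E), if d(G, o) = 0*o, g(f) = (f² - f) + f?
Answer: 16687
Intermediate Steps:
E = 880/7 (E = (4/7)*220 = 880/7 ≈ 125.71)
g(f) = f²
c(L) = 4*L (c(L) = 3*L + L = 4*L)
d(G, o) = 0
16687 - d(H(c(g(-2))), E) = 16687 - 1*0 = 16687 + 0 = 16687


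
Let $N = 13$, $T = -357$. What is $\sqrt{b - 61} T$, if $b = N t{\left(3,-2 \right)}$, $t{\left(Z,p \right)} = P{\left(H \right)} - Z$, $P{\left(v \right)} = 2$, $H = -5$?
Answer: $- 357 i \sqrt{74} \approx - 3071.0 i$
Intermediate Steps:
$t{\left(Z,p \right)} = 2 - Z$
$b = -13$ ($b = 13 \left(2 - 3\right) = 13 \left(-1\right) = -13$)
$\sqrt{b - 61} T = \sqrt{-13 - 61} \left(-357\right) = \sqrt{-74} \left(-357\right) = i \sqrt{74} \left(-357\right) = - 357 i \sqrt{74}$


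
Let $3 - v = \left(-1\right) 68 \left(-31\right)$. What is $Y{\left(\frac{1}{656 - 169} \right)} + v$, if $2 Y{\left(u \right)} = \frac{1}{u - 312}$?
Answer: $- \frac{639680517}{303886} \approx -2105.0$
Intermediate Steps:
$Y{\left(u \right)} = \frac{1}{2 \left(-312 + u\right)}$ ($Y{\left(u \right)} = \frac{1}{2 \left(u - 312\right)} = \frac{1}{2 \left(-312 + u\right)}$)
$v = -2105$ ($v = 3 - \left(-1\right) 68 \left(-31\right) = 3 - \left(-68\right) \left(-31\right) = 3 - 2108 = -2105$)
$Y{\left(\frac{1}{656 - 169} \right)} + v = \frac{1}{2 \left(-312 + \frac{1}{656 - 169}\right)} - 2105 = \frac{1}{2 \left(-312 + \frac{1}{487}\right)} - 2105 = \frac{1}{2 \left(- \frac{151943}{487}\right)} - 2105 = \frac{1}{2} \left(- \frac{487}{151943}\right) - 2105 = - \frac{487}{303886} - 2105 = - \frac{639680517}{303886}$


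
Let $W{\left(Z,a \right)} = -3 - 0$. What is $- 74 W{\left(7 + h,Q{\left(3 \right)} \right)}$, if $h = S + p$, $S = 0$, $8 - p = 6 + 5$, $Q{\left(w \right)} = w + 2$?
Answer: $222$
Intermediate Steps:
$Q{\left(w \right)} = 2 + w$
$p = -3$ ($p = 8 - \left(6 + 5\right) = 8 - 11 = -3$)
$h = -3$ ($h = 0 - 3 = -3$)
$W{\left(Z,a \right)} = -3$ ($W{\left(Z,a \right)} = -3 + 0 = -3$)
$- 74 W{\left(7 + h,Q{\left(3 \right)} \right)} = \left(-74\right) \left(-3\right) = 222$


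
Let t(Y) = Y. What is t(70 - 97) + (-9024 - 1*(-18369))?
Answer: 9318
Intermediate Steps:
t(70 - 97) + (-9024 - 1*(-18369)) = (70 - 97) + (-9024 - 1*(-18369)) = -27 + (-9024 + 18369) = -27 + 9345 = 9318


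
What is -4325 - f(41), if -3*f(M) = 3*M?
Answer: -4284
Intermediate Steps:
f(M) = -M
-4325 - f(41) = -4325 - (-1)*41 = -4325 - 1*(-41) = -4325 + 41 = -4284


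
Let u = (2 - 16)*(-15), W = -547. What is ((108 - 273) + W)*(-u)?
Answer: 149520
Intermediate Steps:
u = 210 (u = -14*(-15) = 210)
((108 - 273) + W)*(-u) = ((108 - 273) - 547)*(-1*210) = (-165 - 547)*(-210) = -712*(-210) = 149520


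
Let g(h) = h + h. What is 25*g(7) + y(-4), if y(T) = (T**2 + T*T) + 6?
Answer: 388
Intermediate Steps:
g(h) = 2*h
y(T) = 6 + 2*T**2 (y(T) = (T**2 + T**2) + 6 = 2*T**2 + 6 = 6 + 2*T**2)
25*g(7) + y(-4) = 25*(2*7) + (6 + 2*(-4)**2) = 25*14 + (6 + 2*16) = 350 + (6 + 32) = 350 + 38 = 388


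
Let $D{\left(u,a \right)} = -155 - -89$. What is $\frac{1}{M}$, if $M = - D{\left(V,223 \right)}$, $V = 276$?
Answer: $\frac{1}{66} \approx 0.015152$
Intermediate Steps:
$D{\left(u,a \right)} = -66$ ($D{\left(u,a \right)} = -155 + 89 = -66$)
$M = 66$ ($M = \left(-1\right) \left(-66\right) = 66$)
$\frac{1}{M} = \frac{1}{66}$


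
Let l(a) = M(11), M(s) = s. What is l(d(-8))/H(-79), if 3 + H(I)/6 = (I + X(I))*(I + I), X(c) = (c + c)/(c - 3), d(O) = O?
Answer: 451/2994942 ≈ 0.00015059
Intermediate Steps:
l(a) = 11
X(c) = 2*c/(-3 + c) (X(c) = (2*c)/(-3 + c) = 2*c/(-3 + c))
H(I) = -18 + 12*I*(I + 2*I/(-3 + I)) (H(I) = -18 + 6*((I + 2*I/(-3 + I))*(I + I)) = -18 + 6*((I + 2*I/(-3 + I))*(2*I)) = -18 + 6*(2*I*(I + 2*I/(-3 + I))) = -18 + 12*I*(I + 2*I/(-3 + I)))
l(d(-8))/H(-79) = 11/((6*(9 - 3*(-79) - 2*(-79)² + 2*(-79)³)/(-3 - 79))) = 11/((6*(9 + 237 - 2*6241 + 2*(-493039))/(-82))) = 11/((6*(-1/82)*(9 + 237 - 12482 - 986078))) = 11/((6*(-1/82)*(-998314))) = 11/(2994942/41) = 11*(41/2994942) = 451/2994942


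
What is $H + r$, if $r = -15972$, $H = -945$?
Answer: $-16917$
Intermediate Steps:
$H + r = -945 - 15972 = -16917$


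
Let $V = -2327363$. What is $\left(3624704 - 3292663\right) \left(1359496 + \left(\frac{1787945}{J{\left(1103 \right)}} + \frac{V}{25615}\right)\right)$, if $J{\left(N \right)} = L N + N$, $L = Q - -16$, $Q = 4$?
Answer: $\frac{267827056191071871566}{593320245} \approx 4.514 \cdot 10^{11}$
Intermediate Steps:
$L = 20$ ($L = 4 - -16 = 4 + 16 = 20$)
$J{\left(N \right)} = 21 N$ ($J{\left(N \right)} = 20 N + N = 21 N$)
$\left(3624704 - 3292663\right) \left(1359496 + \left(\frac{1787945}{J{\left(1103 \right)}} + \frac{V}{25615}\right)\right) = \left(3624704 - 3292663\right) \left(1359496 + \left(\frac{1787945}{21 \cdot 1103} - \frac{2327363}{25615}\right)\right) = 332041 \left(1359496 + \left(\frac{1787945}{23163} - \frac{2327363}{25615}\right)\right) = 332041 \left(1359496 - \frac{8110497994}{593320245}\right) = 332041 \cdot \frac{806608389298526}{593320245} = \frac{267827056191071871566}{593320245}$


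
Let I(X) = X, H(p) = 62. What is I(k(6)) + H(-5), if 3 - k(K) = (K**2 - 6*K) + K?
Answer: 59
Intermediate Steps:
k(K) = 3 - K**2 + 5*K (k(K) = 3 - ((K**2 - 6*K) + K) = 3 - (K**2 - 5*K) = 3 + (-K**2 + 5*K) = 3 - K**2 + 5*K)
I(k(6)) + H(-5) = (3 - 1*6**2 + 5*6) + 62 = (3 - 1*36 + 30) + 62 = (3 - 36 + 30) + 62 = -3 + 62 = 59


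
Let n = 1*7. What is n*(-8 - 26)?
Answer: -238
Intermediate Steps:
n = 7
n*(-8 - 26) = 7*(-8 - 26) = 7*(-34) = -238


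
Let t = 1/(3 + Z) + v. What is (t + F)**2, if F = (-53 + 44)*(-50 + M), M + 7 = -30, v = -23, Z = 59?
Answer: 2220388641/3844 ≈ 5.7762e+5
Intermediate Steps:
M = -37 (M = -7 - 30 = -37)
F = 783 (F = (-53 + 44)*(-50 - 37) = -9*(-87) = 783)
t = -1425/62 (t = 1/(3 + 59) - 23 = 1/62 - 23 = -1425/62 ≈ -22.984)
(t + F)**2 = (-1425/62 + 783)**2 = (47121/62)**2 = 2220388641/3844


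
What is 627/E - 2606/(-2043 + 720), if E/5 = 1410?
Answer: 6400607/3109050 ≈ 2.0587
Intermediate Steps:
E = 7050 (E = 5*1410 = 7050)
627/E - 2606/(-2043 + 720) = 627/7050 - 2606/(-2043 + 720) = 627*(1/7050) - 2606/(-1323) = 209/2350 - 2606*(-1/1323) = 209/2350 + 2606/1323 = 6400607/3109050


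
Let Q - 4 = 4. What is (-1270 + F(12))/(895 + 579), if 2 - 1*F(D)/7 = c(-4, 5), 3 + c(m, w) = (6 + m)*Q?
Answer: -1347/1474 ≈ -0.91384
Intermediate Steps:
Q = 8 (Q = 4 + 4 = 8)
c(m, w) = 45 + 8*m (c(m, w) = -3 + (6 + m)*8 = -3 + (48 + 8*m) = 45 + 8*m)
F(D) = -77 (F(D) = 14 - 7*(45 + 8*(-4)) = 14 - 7*(45 - 32) = 14 - 7*13 = 14 - 91 = -77)
(-1270 + F(12))/(895 + 579) = (-1270 - 77)/(895 + 579) = -1347/1474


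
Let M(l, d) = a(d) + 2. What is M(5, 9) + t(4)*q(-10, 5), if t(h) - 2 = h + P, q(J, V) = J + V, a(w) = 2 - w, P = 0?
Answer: -35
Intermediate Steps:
t(h) = 2 + h (t(h) = 2 + (h + 0) = 2 + h)
M(l, d) = 4 - d (M(l, d) = (2 - d) + 2 = 4 - d)
M(5, 9) + t(4)*q(-10, 5) = (4 - 1*9) + (2 + 4)*(-10 + 5) = (4 - 9) + 6*(-5) = -5 - 30 = -35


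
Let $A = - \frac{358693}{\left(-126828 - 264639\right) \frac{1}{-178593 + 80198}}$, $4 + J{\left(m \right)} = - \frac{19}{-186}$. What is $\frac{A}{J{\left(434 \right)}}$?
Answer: $\frac{437640611914}{18920905} \approx 23130.0$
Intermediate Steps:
$J{\left(m \right)} = - \frac{725}{186}$ ($J{\left(m \right)} = -4 - \frac{19}{-186} = -4 - - \frac{19}{186} = -4 + \frac{19}{186} = - \frac{725}{186}$)
$A = - \frac{35293597735}{391467}$ ($A = - \frac{358693}{\left(-391467\right) \frac{1}{-98395}} = - \frac{358693}{\left(-391467\right) \left(- \frac{1}{98395}\right)} = - \frac{358693}{\frac{391467}{98395}} = \left(-358693\right) \frac{98395}{391467} = - \frac{35293597735}{391467} \approx -90157.0$)
$\frac{A}{J{\left(434 \right)}} = - \frac{35293597735}{391467 \left(- \frac{725}{186}\right)} = \left(- \frac{35293597735}{391467}\right) \left(- \frac{186}{725}\right) = \frac{437640611914}{18920905}$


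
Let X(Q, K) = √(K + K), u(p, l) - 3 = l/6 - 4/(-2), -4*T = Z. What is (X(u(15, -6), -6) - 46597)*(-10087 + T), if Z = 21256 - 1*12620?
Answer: 570626862 - 24492*I*√3 ≈ 5.7063e+8 - 42421.0*I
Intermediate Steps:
Z = 8636 (Z = 21256 - 12620 = 8636)
T = -2159 (T = -¼*8636 = -2159)
u(p, l) = 5 + l/6 (u(p, l) = 3 + (l/6 - 4/(-2)) = 3 + (l*(⅙) - 4*(-½)) = 3 + (l/6 + 2) = 3 + (2 + l/6) = 5 + l/6)
X(Q, K) = √2*√K (X(Q, K) = √(2*K) = √2*√K)
(X(u(15, -6), -6) - 46597)*(-10087 + T) = (√2*√(-6) - 46597)*(-10087 - 2159) = (√2*(I*√6) - 46597)*(-12246) = (2*I*√3 - 46597)*(-12246) = (-46597 + 2*I*√3)*(-12246) = 570626862 - 24492*I*√3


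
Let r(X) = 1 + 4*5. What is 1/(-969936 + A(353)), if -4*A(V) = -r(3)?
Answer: -4/3879723 ≈ -1.0310e-6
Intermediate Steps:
r(X) = 21 (r(X) = 1 + 20 = 21)
A(V) = 21/4 (A(V) = -(-1)*21/4 = -¼*(-21) = 21/4)
1/(-969936 + A(353)) = 1/(-969936 + 21/4) = 1/(-3879723/4) = -4/3879723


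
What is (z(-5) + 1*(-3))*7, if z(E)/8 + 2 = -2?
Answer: -245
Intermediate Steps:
z(E) = -32 (z(E) = -16 + 8*(-2) = -16 - 16 = -32)
(z(-5) + 1*(-3))*7 = (-32 + 1*(-3))*7 = (-32 - 3)*7 = -35*7 = -245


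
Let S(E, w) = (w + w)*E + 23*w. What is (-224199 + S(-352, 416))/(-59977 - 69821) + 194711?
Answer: 8424535291/43266 ≈ 1.9472e+5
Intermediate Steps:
S(E, w) = 23*w + 2*E*w (S(E, w) = (2*w)*E + 23*w = 2*E*w + 23*w = 23*w + 2*E*w)
(-224199 + S(-352, 416))/(-59977 - 69821) + 194711 = (-224199 + 416*(23 + 2*(-352)))/(-59977 - 69821) + 194711 = (-224199 + 416*(23 - 704))/(-129798) + 194711 = (-224199 + 416*(-681))*(-1/129798) + 194711 = (-224199 - 283296)*(-1/129798) + 194711 = -507495*(-1/129798) + 194711 = 169165/43266 + 194711 = 8424535291/43266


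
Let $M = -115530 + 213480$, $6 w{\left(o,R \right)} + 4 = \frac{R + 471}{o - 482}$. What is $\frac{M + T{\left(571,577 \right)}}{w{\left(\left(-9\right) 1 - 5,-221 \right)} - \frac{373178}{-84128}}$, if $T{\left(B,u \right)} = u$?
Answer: $\frac{48179111838}{1802023} \approx 26736.0$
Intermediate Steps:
$w{\left(o,R \right)} = - \frac{2}{3} + \frac{471 + R}{6 \left(-482 + o\right)}$ ($w{\left(o,R \right)} = - \frac{2}{3} + \frac{\left(R + 471\right) \frac{1}{o - 482}}{6} = - \frac{2}{3} + \frac{\left(471 + R\right) \frac{1}{-482 + o}}{6} = - \frac{2}{3} + \frac{\frac{1}{-482 + o} \left(471 + R\right)}{6} = - \frac{2}{3} + \frac{471 + R}{6 \left(-482 + o\right)}$)
$M = 97950$
$\frac{M + T{\left(571,577 \right)}}{w{\left(\left(-9\right) 1 - 5,-221 \right)} - \frac{373178}{-84128}} = \frac{97950 + 577}{\frac{2399 - 221 - 4 \left(\left(-9\right) 1 - 5\right)}{6 \left(-482 - 14\right)} - \frac{373178}{-84128}} = \frac{98527}{\frac{2399 - 221 - 4 \left(-9 - 5\right)}{6 \left(-482 - 14\right)} - - \frac{186589}{42064}} = \frac{98527}{\frac{2399 - 221 - -56}{6 \left(-482 - 14\right)} + \frac{186589}{42064}} = \frac{98527}{\frac{2399 - 221 + 56}{6 \left(-496\right)} + \frac{186589}{42064}} = \frac{98527}{\frac{1}{6} \left(- \frac{1}{496}\right) 2234 + \frac{186589}{42064}} = \frac{98527}{- \frac{1117}{1488} + \frac{186589}{42064}} = \frac{98527}{\frac{1802023}{488994}} = 98527 \cdot \frac{488994}{1802023} = \frac{48179111838}{1802023}$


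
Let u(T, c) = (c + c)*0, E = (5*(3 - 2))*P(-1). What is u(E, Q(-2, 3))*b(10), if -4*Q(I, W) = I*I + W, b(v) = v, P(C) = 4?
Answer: 0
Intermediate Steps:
Q(I, W) = -W/4 - I²/4 (Q(I, W) = -(I*I + W)/4 = -(I² + W)/4 = -(W + I²)/4 = -W/4 - I²/4)
E = 20 (E = (5*(3 - 2))*4 = (5*1)*4 = 5*4 = 20)
u(T, c) = 0 (u(T, c) = (2*c)*0 = 0)
u(E, Q(-2, 3))*b(10) = 0*10 = 0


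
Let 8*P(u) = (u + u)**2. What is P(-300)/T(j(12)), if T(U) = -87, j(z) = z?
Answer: -15000/29 ≈ -517.24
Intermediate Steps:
P(u) = u**2/2 (P(u) = (u + u)**2/8 = (2*u)**2/8 = (4*u**2)/8 = u**2/2)
P(-300)/T(j(12)) = ((1/2)*(-300)**2)/(-87) = ((1/2)*90000)*(-1/87) = 45000*(-1/87) = -15000/29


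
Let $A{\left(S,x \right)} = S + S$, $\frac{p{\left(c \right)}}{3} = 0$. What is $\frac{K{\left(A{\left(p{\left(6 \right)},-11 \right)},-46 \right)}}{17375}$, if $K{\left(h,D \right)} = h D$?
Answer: $0$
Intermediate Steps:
$p{\left(c \right)} = 0$ ($p{\left(c \right)} = 3 \cdot 0 = 0$)
$A{\left(S,x \right)} = 2 S$
$K{\left(h,D \right)} = D h$
$\frac{K{\left(A{\left(p{\left(6 \right)},-11 \right)},-46 \right)}}{17375} = \frac{\left(-46\right) 2 \cdot 0}{17375} = \left(-46\right) 0 \cdot \frac{1}{17375} = 0 \cdot \frac{1}{17375} = 0$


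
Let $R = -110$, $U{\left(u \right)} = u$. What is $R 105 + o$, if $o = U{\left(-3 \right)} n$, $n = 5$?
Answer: $-11565$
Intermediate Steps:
$o = -15$ ($o = \left(-3\right) 5 = -15$)
$R 105 + o = \left(-110\right) 105 - 15 = -11550 - 15 = -11565$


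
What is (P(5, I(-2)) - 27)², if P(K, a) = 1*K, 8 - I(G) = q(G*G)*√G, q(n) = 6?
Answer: 484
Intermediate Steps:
I(G) = 8 - 6*√G
P(K, a) = K
(P(5, I(-2)) - 27)² = (5 - 27)² = (-22)² = 484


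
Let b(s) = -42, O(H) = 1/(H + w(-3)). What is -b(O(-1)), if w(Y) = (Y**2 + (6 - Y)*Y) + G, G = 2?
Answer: 42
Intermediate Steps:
w(Y) = 2 + Y**2 + Y*(6 - Y) (w(Y) = (Y**2 + (6 - Y)*Y) + 2 = (Y**2 + Y*(6 - Y)) + 2 = 2 + Y**2 + Y*(6 - Y))
O(H) = 1/(-16 + H) (O(H) = 1/(H + (2 + 6*(-3))) = 1/(H + (2 - 18)) = 1/(H - 16) = 1/(-16 + H))
-b(O(-1)) = -1*(-42) = 42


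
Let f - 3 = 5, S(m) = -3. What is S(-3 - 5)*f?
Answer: -24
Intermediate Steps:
f = 8 (f = 3 + 5 = 8)
S(-3 - 5)*f = -3*8 = -24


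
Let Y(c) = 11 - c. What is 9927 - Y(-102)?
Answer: 9814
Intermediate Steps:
9927 - Y(-102) = 9927 - (11 - 1*(-102)) = 9927 - (11 + 102) = 9927 - 1*113 = 9927 - 113 = 9814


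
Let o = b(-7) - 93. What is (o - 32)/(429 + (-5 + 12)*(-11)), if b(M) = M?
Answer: -3/8 ≈ -0.37500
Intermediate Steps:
o = -100 (o = -7 - 93 = -100)
(o - 32)/(429 + (-5 + 12)*(-11)) = (-100 - 32)/(429 + (-5 + 12)*(-11)) = -132/(429 + 7*(-11)) = -132/(429 - 77) = -132/352 = -132*1/352 = -3/8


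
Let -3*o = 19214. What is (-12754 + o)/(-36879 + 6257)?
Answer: 28738/45933 ≈ 0.62565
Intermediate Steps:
o = -19214/3 (o = -⅓*19214 = -19214/3 ≈ -6404.7)
(-12754 + o)/(-36879 + 6257) = (-12754 - 19214/3)/(-36879 + 6257) = -57476/3/(-30622) = -57476/3*(-1/30622) = 28738/45933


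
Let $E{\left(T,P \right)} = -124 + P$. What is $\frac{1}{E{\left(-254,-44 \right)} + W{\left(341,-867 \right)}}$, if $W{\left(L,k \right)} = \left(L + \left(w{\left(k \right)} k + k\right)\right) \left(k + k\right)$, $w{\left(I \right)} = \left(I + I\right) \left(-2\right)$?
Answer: $\frac{1}{5214626820} \approx 1.9177 \cdot 10^{-10}$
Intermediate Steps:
$w{\left(I \right)} = - 4 I$ ($w{\left(I \right)} = 2 I \left(-2\right) = - 4 I$)
$W{\left(L,k \right)} = 2 k \left(L + k - 4 k^{2}\right)$ ($W{\left(L,k \right)} = \left(L + \left(- 4 k k + k\right)\right) \left(k + k\right) = \left(L - \left(- k + 4 k^{2}\right)\right) 2 k = \left(L + k - 4 k^{2}\right) 2 k = 2 k \left(L + k - 4 k^{2}\right)$)
$\frac{1}{E{\left(-254,-44 \right)} + W{\left(341,-867 \right)}} = \frac{1}{\left(-124 - 44\right) + 2 \left(-867\right) \left(341 - 867 - 4 \left(-867\right)^{2}\right)} = \frac{1}{-168 + 2 \left(-867\right) \left(341 - 867 - 3006756\right)} = \frac{1}{-168 + 2 \left(-867\right) \left(-3007282\right)} = \frac{1}{-168 + 5214626988} = \frac{1}{5214626820}$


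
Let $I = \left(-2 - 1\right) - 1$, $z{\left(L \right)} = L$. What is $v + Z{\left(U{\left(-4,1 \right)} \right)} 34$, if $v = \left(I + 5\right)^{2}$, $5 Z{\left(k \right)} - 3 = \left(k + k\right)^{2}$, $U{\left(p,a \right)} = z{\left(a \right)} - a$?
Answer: $\frac{107}{5} \approx 21.4$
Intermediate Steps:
$I = -4$ ($I = -3 - 1 = -4$)
$U{\left(p,a \right)} = 0$ ($U{\left(p,a \right)} = a - a = 0$)
$Z{\left(k \right)} = \frac{3}{5} + \frac{4 k^{2}}{5}$ ($Z{\left(k \right)} = \frac{3}{5} + \frac{\left(k + k\right)^{2}}{5} = \frac{3}{5} + \frac{\left(2 k\right)^{2}}{5} = \frac{3}{5} + \frac{4 k^{2}}{5}$)
$v = 1$ ($v = \left(-4 + 5\right)^{2} = 1^{2} = 1$)
$v + Z{\left(U{\left(-4,1 \right)} \right)} 34 = 1 + \left(\frac{3}{5} + \frac{4 \cdot 0^{2}}{5}\right) 34 = 1 + \left(\frac{3}{5} + \frac{4}{5} \cdot 0\right) 34 = 1 + \left(\frac{3}{5} + 0\right) 34 = 1 + \frac{3}{5} \cdot 34 = 1 + \frac{102}{5} = \frac{107}{5}$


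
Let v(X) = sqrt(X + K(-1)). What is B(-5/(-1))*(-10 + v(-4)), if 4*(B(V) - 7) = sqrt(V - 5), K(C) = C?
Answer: -70 + 7*I*sqrt(5) ≈ -70.0 + 15.652*I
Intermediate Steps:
B(V) = 7 + sqrt(-5 + V)/4 (B(V) = 7 + sqrt(V - 5)/4 = 7 + sqrt(-5 + V)/4)
v(X) = sqrt(-1 + X) (v(X) = sqrt(X - 1) = sqrt(-1 + X))
B(-5/(-1))*(-10 + v(-4)) = (7 + sqrt(-5 - 5/(-1))/4)*(-10 + sqrt(-1 - 4)) = (7 + sqrt(-5 - 5*(-1))/4)*(-10 + sqrt(-5)) = (7 + sqrt(-5 + 5)/4)*(-10 + I*sqrt(5)) = (7 + sqrt(0)/4)*(-10 + I*sqrt(5)) = (7 + (1/4)*0)*(-10 + I*sqrt(5)) = (7 + 0)*(-10 + I*sqrt(5)) = 7*(-10 + I*sqrt(5)) = -70 + 7*I*sqrt(5)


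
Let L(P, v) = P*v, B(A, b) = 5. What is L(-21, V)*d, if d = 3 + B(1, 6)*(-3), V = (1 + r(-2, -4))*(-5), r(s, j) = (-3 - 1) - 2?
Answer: 6300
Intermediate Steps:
r(s, j) = -6 (r(s, j) = -4 - 2 = -6)
V = 25 (V = (1 - 6)*(-5) = -5*(-5) = 25)
d = -12 (d = 3 + 5*(-3) = 3 - 15 = -12)
L(-21, V)*d = -21*25*(-12) = -525*(-12) = 6300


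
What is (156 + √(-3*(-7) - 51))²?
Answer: (156 + I*√30)² ≈ 24306.0 + 1708.9*I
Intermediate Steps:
(156 + √(-3*(-7) - 51))² = (156 + √(21 - 51))² = (156 + √(-30))² = (156 + I*√30)²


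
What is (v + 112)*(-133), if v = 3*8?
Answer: -18088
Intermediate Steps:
v = 24
(v + 112)*(-133) = (24 + 112)*(-133) = 136*(-133) = -18088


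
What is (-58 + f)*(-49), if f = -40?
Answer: 4802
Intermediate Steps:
(-58 + f)*(-49) = (-58 - 40)*(-49) = -98*(-49) = 4802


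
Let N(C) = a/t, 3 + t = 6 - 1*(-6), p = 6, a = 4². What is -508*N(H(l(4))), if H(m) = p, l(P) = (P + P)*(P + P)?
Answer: -8128/9 ≈ -903.11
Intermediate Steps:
a = 16
t = 9 (t = -3 + (6 - 1*(-6)) = -3 + (6 + 6) = -3 + 12 = 9)
l(P) = 4*P² (l(P) = (2*P)*(2*P) = 4*P²)
H(m) = 6
N(C) = 16/9
-508*N(H(l(4))) = -508*16/9 = -8128/9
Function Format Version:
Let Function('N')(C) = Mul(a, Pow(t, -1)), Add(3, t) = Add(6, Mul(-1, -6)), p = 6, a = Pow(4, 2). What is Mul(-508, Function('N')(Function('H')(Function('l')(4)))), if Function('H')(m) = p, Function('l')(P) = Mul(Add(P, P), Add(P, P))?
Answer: Rational(-8128, 9) ≈ -903.11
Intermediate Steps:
a = 16
t = 9 (t = Add(-3, Add(6, Mul(-1, -6))) = Add(-3, Add(6, 6)) = Add(-3, 12) = 9)
Function('l')(P) = Mul(4, Pow(P, 2)) (Function('l')(P) = Mul(Mul(2, P), Mul(2, P)) = Mul(4, Pow(P, 2)))
Function('H')(m) = 6
Function('N')(C) = Rational(16, 9) (Function('N')(C) = Mul(16, Pow(9, -1)) = Mul(16, Rational(1, 9)) = Rational(16, 9))
Mul(-508, Function('N')(Function('H')(Function('l')(4)))) = Mul(-508, Rational(16, 9)) = Rational(-8128, 9)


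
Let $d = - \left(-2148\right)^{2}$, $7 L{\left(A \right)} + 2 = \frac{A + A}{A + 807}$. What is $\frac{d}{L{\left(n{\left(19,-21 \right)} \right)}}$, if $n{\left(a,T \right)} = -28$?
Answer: $\frac{4193269752}{269} \approx 1.5588 \cdot 10^{7}$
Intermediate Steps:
$L{\left(A \right)} = - \frac{2}{7} + \frac{2 A}{7 \left(807 + A\right)}$ ($L{\left(A \right)} = - \frac{2}{7} + \frac{\left(A + A\right) \frac{1}{A + 807}}{7} = - \frac{2}{7} + \frac{2 A \frac{1}{807 + A}}{7} = - \frac{2}{7} + \frac{2 A}{7 \left(807 + A\right)}$)
$d = -4613904$ ($d = \left(-1\right) 4613904 = -4613904$)
$\frac{d}{L{\left(n{\left(19,-21 \right)} \right)}} = - \frac{4613904}{\left(-1614\right) \frac{1}{5649 + 7 \left(-28\right)}} = - \frac{4613904}{\left(-1614\right) \frac{1}{5649 - 196}} = - \frac{4613904}{\left(-1614\right) \frac{1}{5453}} = - \frac{4613904}{- \frac{1614}{5453}} = \left(-4613904\right) \left(- \frac{5453}{1614}\right) = \frac{4193269752}{269}$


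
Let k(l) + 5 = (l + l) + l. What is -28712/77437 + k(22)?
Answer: 4694945/77437 ≈ 60.629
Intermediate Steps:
k(l) = -5 + 3*l (k(l) = -5 + ((l + l) + l) = -5 + (2*l + l) = -5 + 3*l)
-28712/77437 + k(22) = -28712/77437 + (-5 + 3*22) = -28712*1/77437 + (-5 + 66) = -28712/77437 + 61 = 4694945/77437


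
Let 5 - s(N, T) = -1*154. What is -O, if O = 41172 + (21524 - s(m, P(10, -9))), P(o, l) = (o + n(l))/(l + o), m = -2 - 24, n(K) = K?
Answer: -62537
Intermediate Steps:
m = -26
P(o, l) = 1 (P(o, l) = (o + l)/(l + o) = (l + o)/(l + o) = 1)
s(N, T) = 159 (s(N, T) = 5 - (-1)*154 = 5 - 1*(-154) = 5 + 154 = 159)
O = 62537 (O = 41172 + (21524 - 1*159) = 41172 + (21524 - 159) = 41172 + 21365 = 62537)
-O = -1*62537 = -62537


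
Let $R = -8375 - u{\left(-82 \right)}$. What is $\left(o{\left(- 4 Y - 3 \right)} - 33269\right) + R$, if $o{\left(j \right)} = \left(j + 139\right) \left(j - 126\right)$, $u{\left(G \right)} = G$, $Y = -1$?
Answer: $-59062$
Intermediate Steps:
$o{\left(j \right)} = \left(-126 + j\right) \left(139 + j\right)$ ($o{\left(j \right)} = \left(139 + j\right) \left(-126 + j\right) = \left(-126 + j\right) \left(139 + j\right)$)
$R = -8293$ ($R = -8375 - -82 = -8375 + 82 = -8293$)
$\left(o{\left(- 4 Y - 3 \right)} - 33269\right) + R = \left(\left(-17514 + \left(\left(-4\right) \left(-1\right) - 3\right)^{2} + 13 \left(\left(-4\right) \left(-1\right) - 3\right)\right) - 33269\right) - 8293 = \left(\left(-17514 + \left(4 - 3\right)^{2} + 13 \left(4 - 3\right)\right) - 33269\right) - 8293 = \left(\left(-17514 + 1^{2} + 13 \cdot 1\right) - 33269\right) - 8293 = \left(\left(-17514 + 1 + 13\right) - 33269\right) - 8293 = \left(-17500 - 33269\right) - 8293 = -50769 - 8293 = -59062$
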